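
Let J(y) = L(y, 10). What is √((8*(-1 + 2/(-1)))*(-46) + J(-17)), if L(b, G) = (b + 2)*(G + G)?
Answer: 2*√201 ≈ 28.355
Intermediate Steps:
L(b, G) = 2*G*(2 + b) (L(b, G) = (2 + b)*(2*G) = 2*G*(2 + b))
J(y) = 40 + 20*y (J(y) = 2*10*(2 + y) = 40 + 20*y)
√((8*(-1 + 2/(-1)))*(-46) + J(-17)) = √((8*(-1 + 2/(-1)))*(-46) + (40 + 20*(-17))) = √((8*(-1 + 2*(-1)))*(-46) + (40 - 340)) = √((8*(-1 - 2))*(-46) - 300) = √((8*(-3))*(-46) - 300) = √(-24*(-46) - 300) = √(1104 - 300) = √804 = 2*√201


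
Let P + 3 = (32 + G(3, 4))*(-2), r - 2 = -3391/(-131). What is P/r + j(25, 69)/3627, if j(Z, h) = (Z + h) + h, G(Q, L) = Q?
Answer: -2622274/1019187 ≈ -2.5729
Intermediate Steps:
r = 3653/131 (r = 2 - 3391/(-131) = 2 - 3391*(-1/131) = 2 + 3391/131 = 3653/131 ≈ 27.885)
P = -73 (P = -3 + (32 + 3)*(-2) = -3 + 35*(-2) = -3 - 70 = -73)
j(Z, h) = Z + 2*h
P/r + j(25, 69)/3627 = -73/3653/131 + (25 + 2*69)/3627 = -73*131/3653 + (25 + 138)*(1/3627) = -9563/3653 + 163*(1/3627) = -9563/3653 + 163/3627 = -2622274/1019187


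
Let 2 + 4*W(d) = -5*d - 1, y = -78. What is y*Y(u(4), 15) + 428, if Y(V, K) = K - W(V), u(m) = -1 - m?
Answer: -313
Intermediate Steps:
W(d) = -3/4 - 5*d/4 (W(d) = -1/2 + (-5*d - 1)/4 = -1/2 + (-1 - 5*d)/4 = -1/2 + (-1/4 - 5*d/4) = -3/4 - 5*d/4)
Y(V, K) = 3/4 + K + 5*V/4 (Y(V, K) = K - (-3/4 - 5*V/4) = K + (3/4 + 5*V/4) = 3/4 + K + 5*V/4)
y*Y(u(4), 15) + 428 = -78*(3/4 + 15 + 5*(-1 - 1*4)/4) + 428 = -78*(3/4 + 15 + 5*(-1 - 4)/4) + 428 = -78*(3/4 + 15 + (5/4)*(-5)) + 428 = -78*(3/4 + 15 - 25/4) + 428 = -78*19/2 + 428 = -741 + 428 = -313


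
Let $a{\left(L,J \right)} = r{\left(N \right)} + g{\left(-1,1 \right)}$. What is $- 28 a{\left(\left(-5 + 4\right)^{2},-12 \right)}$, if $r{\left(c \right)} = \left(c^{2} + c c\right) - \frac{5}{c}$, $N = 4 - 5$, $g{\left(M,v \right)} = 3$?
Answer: $-280$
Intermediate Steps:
$N = -1$ ($N = 4 - 5 = -1$)
$r{\left(c \right)} = - \frac{5}{c} + 2 c^{2}$ ($r{\left(c \right)} = \left(c^{2} + c^{2}\right) - \frac{5}{c} = 2 c^{2} - \frac{5}{c} = - \frac{5}{c} + 2 c^{2}$)
$a{\left(L,J \right)} = 10$ ($a{\left(L,J \right)} = \frac{-5 + 2 \left(-1\right)^{3}}{-1} + 3 = - (-5 + 2 \left(-1\right)) + 3 = - (-5 - 2) + 3 = \left(-1\right) \left(-7\right) + 3 = 7 + 3 = 10$)
$- 28 a{\left(\left(-5 + 4\right)^{2},-12 \right)} = \left(-28\right) 10 = -280$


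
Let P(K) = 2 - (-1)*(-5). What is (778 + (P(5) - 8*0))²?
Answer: 600625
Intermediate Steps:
P(K) = -3 (P(K) = 2 - 1*5 = 2 - 5 = -3)
(778 + (P(5) - 8*0))² = (778 + (-3 - 8*0))² = (778 + (-3 + 0))² = (778 - 3)² = 775² = 600625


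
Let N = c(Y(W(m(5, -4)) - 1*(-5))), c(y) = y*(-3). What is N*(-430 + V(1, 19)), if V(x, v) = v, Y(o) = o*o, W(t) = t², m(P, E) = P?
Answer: 1109700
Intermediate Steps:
Y(o) = o²
c(y) = -3*y
N = -2700 (N = -3*(5² - 1*(-5))² = -3*(25 + 5)² = -3*30² = -3*900 = -2700)
N*(-430 + V(1, 19)) = -2700*(-430 + 19) = -2700*(-411) = 1109700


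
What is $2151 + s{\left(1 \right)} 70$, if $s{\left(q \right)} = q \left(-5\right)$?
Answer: $1801$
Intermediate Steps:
$s{\left(q \right)} = - 5 q$
$2151 + s{\left(1 \right)} 70 = 2151 + \left(-5\right) 1 \cdot 70 = 2151 - 350 = 1801$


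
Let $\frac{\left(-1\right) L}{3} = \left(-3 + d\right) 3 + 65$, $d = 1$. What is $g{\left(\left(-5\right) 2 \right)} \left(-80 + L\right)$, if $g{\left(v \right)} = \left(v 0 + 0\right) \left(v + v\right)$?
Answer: $0$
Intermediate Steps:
$g{\left(v \right)} = 0$ ($g{\left(v \right)} = \left(0 + 0\right) 2 v = 0 \cdot 2 v = 0$)
$L = -177$ ($L = - 3 \left(\left(-3 + 1\right) 3 + 65\right) = - 3 \left(\left(-2\right) 3 + 65\right) = - 3 \left(-6 + 65\right) = \left(-3\right) 59 = -177$)
$g{\left(\left(-5\right) 2 \right)} \left(-80 + L\right) = 0 \left(-80 - 177\right) = 0 \left(-257\right) = 0$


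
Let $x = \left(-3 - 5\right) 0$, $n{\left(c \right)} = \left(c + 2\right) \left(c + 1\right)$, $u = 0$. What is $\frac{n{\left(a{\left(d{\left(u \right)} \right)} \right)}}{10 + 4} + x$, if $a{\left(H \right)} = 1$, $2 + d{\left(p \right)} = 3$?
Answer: $\frac{3}{7} \approx 0.42857$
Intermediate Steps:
$d{\left(p \right)} = 1$ ($d{\left(p \right)} = -2 + 3 = 1$)
$n{\left(c \right)} = \left(1 + c\right) \left(2 + c\right)$ ($n{\left(c \right)} = \left(2 + c\right) \left(1 + c\right) = \left(1 + c\right) \left(2 + c\right)$)
$x = 0$ ($x = \left(-8\right) 0 = 0$)
$\frac{n{\left(a{\left(d{\left(u \right)} \right)} \right)}}{10 + 4} + x = \frac{2 + 1^{2} + 3 \cdot 1}{10 + 4} + 0 = \frac{2 + 1 + 3}{14} + 0 = \frac{1}{14} \cdot 6 + 0 = \frac{3}{7} + 0 = \frac{3}{7}$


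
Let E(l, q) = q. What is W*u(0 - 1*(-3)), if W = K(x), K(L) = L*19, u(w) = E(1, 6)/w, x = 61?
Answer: 2318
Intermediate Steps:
u(w) = 6/w
K(L) = 19*L
W = 1159 (W = 19*61 = 1159)
W*u(0 - 1*(-3)) = 1159*(6/(0 - 1*(-3))) = 1159*(6/(0 + 3)) = 1159*(6/3) = 1159*(6*(⅓)) = 1159*2 = 2318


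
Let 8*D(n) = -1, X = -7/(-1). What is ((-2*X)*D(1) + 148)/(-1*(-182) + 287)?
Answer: 599/1876 ≈ 0.31930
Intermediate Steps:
X = 7 (X = -7*(-1) = 7)
D(n) = -⅛ (D(n) = (⅛)*(-1) = -⅛)
((-2*X)*D(1) + 148)/(-1*(-182) + 287) = (-2*7*(-⅛) + 148)/(-1*(-182) + 287) = (-14*(-⅛) + 148)/(182 + 287) = (7/4 + 148)/469 = (599/4)*(1/469) = 599/1876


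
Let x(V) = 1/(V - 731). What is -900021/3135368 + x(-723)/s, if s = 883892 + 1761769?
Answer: -1731096385174171/6030552849406296 ≈ -0.28705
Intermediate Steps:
s = 2645661
x(V) = 1/(-731 + V)
-900021/3135368 + x(-723)/s = -900021/3135368 + 1/(-731 - 723*2645661) = -900021*1/3135368 + (1/2645661)/(-1454) = -900021/3135368 - 1/1454*1/2645661 = -900021/3135368 - 1/3846791094 = -1731096385174171/6030552849406296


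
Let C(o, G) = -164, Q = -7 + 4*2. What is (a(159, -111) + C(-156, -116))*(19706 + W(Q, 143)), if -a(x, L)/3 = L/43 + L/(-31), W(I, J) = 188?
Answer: -4428563552/1333 ≈ -3.3223e+6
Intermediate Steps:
Q = 1 (Q = -7 + 8 = 1)
a(x, L) = 36*L/1333 (a(x, L) = -3*(L/43 + L/(-31)) = -3*(L*(1/43) + L*(-1/31)) = -3*(L/43 - L/31) = -(-36)*L/1333 = 36*L/1333)
(a(159, -111) + C(-156, -116))*(19706 + W(Q, 143)) = ((36/1333)*(-111) - 164)*(19706 + 188) = (-3996/1333 - 164)*19894 = -222608/1333*19894 = -4428563552/1333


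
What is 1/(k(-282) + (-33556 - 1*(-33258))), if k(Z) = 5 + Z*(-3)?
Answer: 1/553 ≈ 0.0018083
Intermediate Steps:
k(Z) = 5 - 3*Z
1/(k(-282) + (-33556 - 1*(-33258))) = 1/((5 - 3*(-282)) + (-33556 - 1*(-33258))) = 1/((5 + 846) + (-33556 + 33258)) = 1/(851 - 298) = 1/553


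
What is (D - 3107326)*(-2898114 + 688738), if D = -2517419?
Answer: 12427176609120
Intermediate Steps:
(D - 3107326)*(-2898114 + 688738) = (-2517419 - 3107326)*(-2898114 + 688738) = -5624745*(-2209376) = 12427176609120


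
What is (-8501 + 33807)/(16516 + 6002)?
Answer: 12653/11259 ≈ 1.1238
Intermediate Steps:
(-8501 + 33807)/(16516 + 6002) = 25306/22518 = 25306*(1/22518) = 12653/11259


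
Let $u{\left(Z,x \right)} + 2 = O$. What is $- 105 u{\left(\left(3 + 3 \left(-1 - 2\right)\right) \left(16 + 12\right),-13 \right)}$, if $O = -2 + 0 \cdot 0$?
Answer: $420$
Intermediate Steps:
$O = -2$ ($O = -2 + 0 = -2$)
$u{\left(Z,x \right)} = -4$ ($u{\left(Z,x \right)} = -2 - 2 = -4$)
$- 105 u{\left(\left(3 + 3 \left(-1 - 2\right)\right) \left(16 + 12\right),-13 \right)} = \left(-105\right) \left(-4\right) = 420$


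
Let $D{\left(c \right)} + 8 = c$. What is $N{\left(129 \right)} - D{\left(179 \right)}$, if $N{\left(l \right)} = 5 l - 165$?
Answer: $309$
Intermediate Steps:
$D{\left(c \right)} = -8 + c$
$N{\left(l \right)} = -165 + 5 l$
$N{\left(129 \right)} - D{\left(179 \right)} = \left(-165 + 5 \cdot 129\right) - \left(-8 + 179\right) = \left(-165 + 645\right) - 171 = 480 - 171 = 309$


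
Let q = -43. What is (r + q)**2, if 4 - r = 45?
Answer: 7056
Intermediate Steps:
r = -41 (r = 4 - 1*45 = 4 - 45 = -41)
(r + q)**2 = (-41 - 43)**2 = (-84)**2 = 7056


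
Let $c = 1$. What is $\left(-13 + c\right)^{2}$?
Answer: $144$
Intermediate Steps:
$\left(-13 + c\right)^{2} = \left(-13 + 1\right)^{2} = \left(-12\right)^{2} = 144$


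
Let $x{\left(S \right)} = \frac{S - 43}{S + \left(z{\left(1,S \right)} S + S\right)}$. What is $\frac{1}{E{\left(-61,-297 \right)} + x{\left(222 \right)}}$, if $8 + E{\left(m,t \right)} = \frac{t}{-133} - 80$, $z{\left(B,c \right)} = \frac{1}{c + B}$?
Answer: $- \frac{13198122}{1126653277} \approx -0.011714$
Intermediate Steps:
$z{\left(B,c \right)} = \frac{1}{B + c}$
$E{\left(m,t \right)} = -88 - \frac{t}{133}$ ($E{\left(m,t \right)} = -8 + \left(\frac{t}{-133} - 80\right) = -8 + \left(t \left(- \frac{1}{133}\right) - 80\right) = -8 - \left(80 + \frac{t}{133}\right) = -88 - \frac{t}{133}$)
$x{\left(S \right)} = \frac{-43 + S}{2 S + \frac{S}{1 + S}}$ ($x{\left(S \right)} = \frac{S - 43}{S + \left(\frac{S}{1 + S} + S\right)} = \frac{-43 + S}{S + \left(\frac{S}{1 + S} + S\right)} = \frac{-43 + S}{S + \left(S + \frac{S}{1 + S}\right)} = \frac{-43 + S}{2 S + \frac{S}{1 + S}}$)
$\frac{1}{E{\left(-61,-297 \right)} + x{\left(222 \right)}} = \frac{1}{\left(-88 - - \frac{297}{133}\right) + \frac{\left(1 + 222\right) \left(-43 + 222\right)}{222 \left(3 + 2 \cdot 222\right)}} = \frac{1}{\left(-88 + \frac{297}{133}\right) + \frac{1}{222} \frac{1}{3 + 444} \cdot 223 \cdot 179} = \frac{1}{- \frac{11407}{133} + \frac{1}{222} \cdot \frac{1}{447} \cdot 223 \cdot 179} = \frac{1}{- \frac{11407}{133} + \frac{39917}{99234}} = \frac{1}{- \frac{1126653277}{13198122}} = - \frac{13198122}{1126653277}$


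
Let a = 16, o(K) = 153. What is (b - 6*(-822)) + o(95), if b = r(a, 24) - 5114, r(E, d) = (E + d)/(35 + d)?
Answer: -1671/59 ≈ -28.322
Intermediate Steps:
r(E, d) = (E + d)/(35 + d)
b = -301686/59 (b = (16 + 24)/(35 + 24) - 5114 = 40/59 - 5114 = -301686/59 ≈ -5113.3)
(b - 6*(-822)) + o(95) = (-301686/59 - 6*(-822)) + 153 = (-301686/59 + 4932) + 153 = -10698/59 + 153 = -1671/59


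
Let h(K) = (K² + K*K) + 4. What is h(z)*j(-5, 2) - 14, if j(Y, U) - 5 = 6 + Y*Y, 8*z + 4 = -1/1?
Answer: 1265/8 ≈ 158.13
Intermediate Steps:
z = -5/8 (z = -½ + (-1/1)/8 = -½ + (-1*1)/8 = -½ + (⅛)*(-1) = -½ - ⅛ = -5/8 ≈ -0.62500)
h(K) = 4 + 2*K² (h(K) = (K² + K²) + 4 = 2*K² + 4 = 4 + 2*K²)
j(Y, U) = 11 + Y² (j(Y, U) = 5 + (6 + Y*Y) = 5 + (6 + Y²) = 11 + Y²)
h(z)*j(-5, 2) - 14 = (4 + 2*(-5/8)²)*(11 + (-5)²) - 14 = (4 + 2*(25/64))*(11 + 25) - 14 = (4 + 25/32)*36 - 14 = (153/32)*36 - 14 = 1377/8 - 14 = 1265/8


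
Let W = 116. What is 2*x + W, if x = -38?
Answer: 40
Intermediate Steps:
2*x + W = 2*(-38) + 116 = -76 + 116 = 40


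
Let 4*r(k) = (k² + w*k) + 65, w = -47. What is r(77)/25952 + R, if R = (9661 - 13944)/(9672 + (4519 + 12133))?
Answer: -95522541/683160448 ≈ -0.13982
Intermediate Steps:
r(k) = 65/4 - 47*k/4 + k²/4 (r(k) = ((k² - 47*k) + 65)/4 = (65 + k² - 47*k)/4 = 65/4 - 47*k/4 + k²/4)
R = -4283/26324 (R = -4283/(9672 + 16652) = -4283/26324 ≈ -0.16270)
r(77)/25952 + R = (65/4 - 47/4*77 + (¼)*77²)/25952 - 4283/26324 = (65/4 - 3619/4 + (¼)*5929)*(1/25952) - 4283/26324 = (65/4 - 3619/4 + 5929/4)*(1/25952) - 4283/26324 = (2375/4)*(1/25952) - 4283/26324 = 2375/103808 - 4283/26324 = -95522541/683160448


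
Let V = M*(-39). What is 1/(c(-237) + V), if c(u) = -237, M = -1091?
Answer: 1/42312 ≈ 2.3634e-5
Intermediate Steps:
V = 42549 (V = -1091*(-39) = 42549)
1/(c(-237) + V) = 1/(-237 + 42549) = 1/42312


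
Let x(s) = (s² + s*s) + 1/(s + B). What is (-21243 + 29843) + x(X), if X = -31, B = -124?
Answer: 1630909/155 ≈ 10522.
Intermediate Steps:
x(s) = 1/(-124 + s) + 2*s² (x(s) = (s² + s*s) + 1/(s - 124) = (s² + s²) + 1/(-124 + s) = 2*s² + 1/(-124 + s) = 1/(-124 + s) + 2*s²)
(-21243 + 29843) + x(X) = (-21243 + 29843) + (1 - 248*(-31)² + 2*(-31)³)/(-124 - 31) = 8600 + (1 - 248*961 + 2*(-29791))/(-155) = 8600 - (1 - 238328 - 59582)/155 = 8600 - 1/155*(-297909) = 8600 + 297909/155 = 1630909/155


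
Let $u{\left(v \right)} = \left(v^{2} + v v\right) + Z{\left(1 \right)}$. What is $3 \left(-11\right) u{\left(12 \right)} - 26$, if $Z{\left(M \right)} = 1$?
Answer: $-9563$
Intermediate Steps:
$u{\left(v \right)} = 1 + 2 v^{2}$ ($u{\left(v \right)} = \left(v^{2} + v v\right) + 1 = \left(v^{2} + v^{2}\right) + 1 = 2 v^{2} + 1 = 1 + 2 v^{2}$)
$3 \left(-11\right) u{\left(12 \right)} - 26 = 3 \left(-11\right) \left(1 + 2 \cdot 12^{2}\right) - 26 = - 33 \left(1 + 2 \cdot 144\right) - 26 = - 33 \left(1 + 288\right) - 26 = \left(-33\right) 289 - 26 = -9537 - 26 = -9563$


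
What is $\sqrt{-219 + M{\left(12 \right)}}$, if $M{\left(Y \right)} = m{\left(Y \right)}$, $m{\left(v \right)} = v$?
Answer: $3 i \sqrt{23} \approx 14.387 i$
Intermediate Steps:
$M{\left(Y \right)} = Y$
$\sqrt{-219 + M{\left(12 \right)}} = \sqrt{-219 + 12} = \sqrt{-207} = 3 i \sqrt{23}$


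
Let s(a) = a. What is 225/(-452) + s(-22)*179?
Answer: -1780201/452 ≈ -3938.5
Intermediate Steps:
225/(-452) + s(-22)*179 = 225/(-452) - 22*179 = 225*(-1/452) - 3938 = -225/452 - 3938 = -1780201/452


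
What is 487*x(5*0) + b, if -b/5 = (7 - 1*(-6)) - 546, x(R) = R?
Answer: 2665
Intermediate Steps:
b = 2665 (b = -5*((7 - 1*(-6)) - 546) = -5*((7 + 6) - 546) = -5*(13 - 546) = -5*(-533) = 2665)
487*x(5*0) + b = 487*(5*0) + 2665 = 487*0 + 2665 = 0 + 2665 = 2665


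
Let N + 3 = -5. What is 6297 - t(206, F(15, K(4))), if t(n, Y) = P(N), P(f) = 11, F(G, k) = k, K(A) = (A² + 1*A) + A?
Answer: 6286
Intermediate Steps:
K(A) = A² + 2*A (K(A) = (A² + A) + A = (A + A²) + A = A² + 2*A)
N = -8 (N = -3 - 5 = -8)
t(n, Y) = 11
6297 - t(206, F(15, K(4))) = 6297 - 1*11 = 6297 - 11 = 6286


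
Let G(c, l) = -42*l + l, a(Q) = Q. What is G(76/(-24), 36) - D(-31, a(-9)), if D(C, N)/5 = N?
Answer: -1431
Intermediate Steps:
D(C, N) = 5*N
G(c, l) = -41*l
G(76/(-24), 36) - D(-31, a(-9)) = -41*36 - 5*(-9) = -1476 - 1*(-45) = -1476 + 45 = -1431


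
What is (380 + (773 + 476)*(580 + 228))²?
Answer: 1019235623184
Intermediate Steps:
(380 + (773 + 476)*(580 + 228))² = (380 + 1249*808)² = (380 + 1009192)² = 1009572² = 1019235623184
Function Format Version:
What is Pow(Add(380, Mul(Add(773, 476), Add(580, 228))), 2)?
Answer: 1019235623184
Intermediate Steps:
Pow(Add(380, Mul(Add(773, 476), Add(580, 228))), 2) = Pow(Add(380, Mul(1249, 808)), 2) = Pow(Add(380, 1009192), 2) = Pow(1009572, 2) = 1019235623184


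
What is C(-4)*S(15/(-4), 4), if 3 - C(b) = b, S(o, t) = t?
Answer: 28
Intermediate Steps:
C(b) = 3 - b
C(-4)*S(15/(-4), 4) = (3 - 1*(-4))*4 = (3 + 4)*4 = 7*4 = 28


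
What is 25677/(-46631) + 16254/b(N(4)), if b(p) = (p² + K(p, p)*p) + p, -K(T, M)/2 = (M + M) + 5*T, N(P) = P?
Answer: -7482141/93262 ≈ -80.227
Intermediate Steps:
K(T, M) = -10*T - 4*M (K(T, M) = -2*((M + M) + 5*T) = -2*(2*M + 5*T) = -10*T - 4*M)
b(p) = p - 13*p² (b(p) = (p² + (-10*p - 4*p)*p) + p = (p² + (-14*p)*p) + p = (p² - 14*p²) + p = -13*p² + p = p - 13*p²)
25677/(-46631) + 16254/b(N(4)) = 25677/(-46631) + 16254/((4*(1 - 13*4))) = 25677*(-1/46631) + 16254/((4*(1 - 52))) = -25677/46631 + 16254/((4*(-51))) = -25677/46631 + 16254/(-204) = -25677/46631 + 16254*(-1/204) = -25677/46631 - 2709/34 = -7482141/93262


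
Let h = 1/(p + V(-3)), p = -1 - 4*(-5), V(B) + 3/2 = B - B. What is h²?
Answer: 4/1225 ≈ 0.0032653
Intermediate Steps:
V(B) = -3/2 (V(B) = -3/2 + (B - B) = -3/2 + 0 = -3/2)
p = 19 (p = -1 + 20 = 19)
h = 2/35 (h = 1/(19 - 3/2) = 1/(35/2) = 2/35 ≈ 0.057143)
h² = (2/35)² = 4/1225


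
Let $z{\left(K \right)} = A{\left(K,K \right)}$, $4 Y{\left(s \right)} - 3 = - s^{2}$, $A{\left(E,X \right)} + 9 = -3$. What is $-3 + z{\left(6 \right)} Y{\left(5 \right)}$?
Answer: $63$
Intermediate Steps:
$A{\left(E,X \right)} = -12$ ($A{\left(E,X \right)} = -9 - 3 = -12$)
$Y{\left(s \right)} = \frac{3}{4} - \frac{s^{2}}{4}$ ($Y{\left(s \right)} = \frac{3}{4} + \frac{\left(-1\right) s^{2}}{4} = \frac{3}{4} - \frac{s^{2}}{4}$)
$z{\left(K \right)} = -12$
$-3 + z{\left(6 \right)} Y{\left(5 \right)} = -3 - 12 \left(\frac{3}{4} - \frac{5^{2}}{4}\right) = -3 - 12 \left(\frac{3}{4} - \frac{25}{4}\right) = -3 - -66 = -3 + 66 = 63$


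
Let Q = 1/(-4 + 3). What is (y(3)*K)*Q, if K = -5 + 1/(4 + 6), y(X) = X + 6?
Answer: 441/10 ≈ 44.100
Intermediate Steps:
y(X) = 6 + X
K = -49/10 (K = -5 + 1/10 = -5 + (⅒)*1 = -5 + ⅒ = -49/10 ≈ -4.9000)
Q = -1 (Q = 1/(-1) = -1)
(y(3)*K)*Q = ((6 + 3)*(-49/10))*(-1) = (9*(-49/10))*(-1) = -441/10*(-1) = 441/10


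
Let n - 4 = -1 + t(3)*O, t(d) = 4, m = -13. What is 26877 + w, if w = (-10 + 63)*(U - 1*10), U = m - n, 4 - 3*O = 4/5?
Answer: 379093/15 ≈ 25273.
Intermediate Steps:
O = 16/15 (O = 4/3 - 4/(3*5) = 4/3 - ⅓*⅘ = 4/3 - 4/15 = 16/15 ≈ 1.0667)
n = 109/15 (n = 4 + (-1 + 4*(16/15)) = 4 + (-1 + 64/15) = 4 + 49/15 = 109/15 ≈ 7.2667)
U = -304/15 (U = -13 - 1*109/15 = -13 - 109/15 = -304/15 ≈ -20.267)
w = -24062/15 (w = (-10 + 63)*(-304/15 - 1*10) = 53*(-304/15 - 10) = 53*(-454/15) = -24062/15 ≈ -1604.1)
26877 + w = 26877 - 24062/15 = 379093/15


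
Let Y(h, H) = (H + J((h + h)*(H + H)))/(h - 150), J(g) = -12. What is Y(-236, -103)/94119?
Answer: 115/36329934 ≈ 3.1654e-6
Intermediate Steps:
Y(h, H) = (-12 + H)/(-150 + h) (Y(h, H) = (H - 12)/(h - 150) = (-12 + H)/(-150 + h))
Y(-236, -103)/94119 = ((-12 - 103)/(-150 - 236))/94119 = (-115/(-386))*(1/94119) = -1/386*(-115)*(1/94119) = (115/386)*(1/94119) = 115/36329934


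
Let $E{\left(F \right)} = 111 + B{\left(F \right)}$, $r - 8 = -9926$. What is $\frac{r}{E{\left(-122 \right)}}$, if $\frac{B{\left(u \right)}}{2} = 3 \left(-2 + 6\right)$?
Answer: $- \frac{1102}{15} \approx -73.467$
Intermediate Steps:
$r = -9918$ ($r = 8 - 9926 = -9918$)
$B{\left(u \right)} = 24$ ($B{\left(u \right)} = 2 \cdot 3 \left(-2 + 6\right) = 2 \cdot 3 \cdot 4 = 2 \cdot 12 = 24$)
$E{\left(F \right)} = 135$ ($E{\left(F \right)} = 111 + 24 = 135$)
$\frac{r}{E{\left(-122 \right)}} = - \frac{9918}{135} = \left(-9918\right) \frac{1}{135} = - \frac{1102}{15}$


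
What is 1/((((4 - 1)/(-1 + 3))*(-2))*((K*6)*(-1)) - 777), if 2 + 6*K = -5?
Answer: -1/798 ≈ -0.0012531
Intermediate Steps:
K = -7/6 (K = -⅓ + (⅙)*(-5) = -⅓ - ⅚ = -7/6 ≈ -1.1667)
1/((((4 - 1)/(-1 + 3))*(-2))*((K*6)*(-1)) - 777) = 1/((((4 - 1)/(-1 + 3))*(-2))*(-7/6*6*(-1)) - 777) = 1/(((3/2)*(-2))*(-7*(-1)) - 777) = 1/(((3*(½))*(-2))*7 - 777) = 1/(((3/2)*(-2))*7 - 777) = 1/(-3*7 - 777) = 1/(-21 - 777) = 1/(-798) = -1/798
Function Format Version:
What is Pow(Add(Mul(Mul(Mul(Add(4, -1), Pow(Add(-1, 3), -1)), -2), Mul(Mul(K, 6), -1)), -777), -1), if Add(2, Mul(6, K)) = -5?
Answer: Rational(-1, 798) ≈ -0.0012531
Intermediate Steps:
K = Rational(-7, 6) (K = Add(Rational(-1, 3), Mul(Rational(1, 6), -5)) = Add(Rational(-1, 3), Rational(-5, 6)) = Rational(-7, 6) ≈ -1.1667)
Pow(Add(Mul(Mul(Mul(Add(4, -1), Pow(Add(-1, 3), -1)), -2), Mul(Mul(K, 6), -1)), -777), -1) = Pow(Add(Mul(Mul(Mul(Add(4, -1), Pow(Add(-1, 3), -1)), -2), Mul(Mul(Rational(-7, 6), 6), -1)), -777), -1) = Pow(Add(Mul(Mul(Mul(3, Pow(2, -1)), -2), Mul(-7, -1)), -777), -1) = Pow(Add(Mul(Mul(Mul(3, Rational(1, 2)), -2), 7), -777), -1) = Pow(Add(Mul(Mul(Rational(3, 2), -2), 7), -777), -1) = Pow(Add(Mul(-3, 7), -777), -1) = Pow(Add(-21, -777), -1) = Pow(-798, -1) = Rational(-1, 798)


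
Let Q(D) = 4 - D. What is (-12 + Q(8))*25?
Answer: -400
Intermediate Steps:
(-12 + Q(8))*25 = (-12 + (4 - 1*8))*25 = (-12 + (4 - 8))*25 = (-12 - 4)*25 = -16*25 = -400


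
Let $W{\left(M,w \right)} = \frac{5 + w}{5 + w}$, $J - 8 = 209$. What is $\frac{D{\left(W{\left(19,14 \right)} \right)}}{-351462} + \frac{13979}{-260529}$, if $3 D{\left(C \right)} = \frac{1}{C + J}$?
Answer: $- \frac{1071053117807}{19961397460764} \approx -0.053656$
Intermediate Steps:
$J = 217$ ($J = 8 + 209 = 217$)
$W{\left(M,w \right)} = 1$
$D{\left(C \right)} = \frac{1}{3 \left(217 + C\right)}$ ($D{\left(C \right)} = \frac{1}{3 \left(C + 217\right)} = \frac{1}{3 \left(217 + C\right)}$)
$\frac{D{\left(W{\left(19,14 \right)} \right)}}{-351462} + \frac{13979}{-260529} = \frac{\frac{1}{3} \frac{1}{217 + 1}}{-351462} + \frac{13979}{-260529} = \frac{1}{3 \cdot 218} \left(- \frac{1}{351462}\right) + 13979 \left(- \frac{1}{260529}\right) = \frac{1}{3} \cdot \frac{1}{218} \left(- \frac{1}{351462}\right) - \frac{13979}{260529} = \frac{1}{654} \left(- \frac{1}{351462}\right) - \frac{13979}{260529} = - \frac{1}{229856148} - \frac{13979}{260529} = - \frac{1071053117807}{19961397460764}$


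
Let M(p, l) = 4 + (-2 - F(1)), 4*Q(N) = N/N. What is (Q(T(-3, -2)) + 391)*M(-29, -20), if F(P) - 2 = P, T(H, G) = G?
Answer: -1565/4 ≈ -391.25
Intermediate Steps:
Q(N) = 1/4 (Q(N) = (N/N)/4 = (1/4)*1 = 1/4)
F(P) = 2 + P
M(p, l) = -1 (M(p, l) = 4 + (-2 - (2 + 1)) = 4 + (-2 - 1*3) = 4 + (-2 - 3) = 4 - 5 = -1)
(Q(T(-3, -2)) + 391)*M(-29, -20) = (1/4 + 391)*(-1) = (1565/4)*(-1) = -1565/4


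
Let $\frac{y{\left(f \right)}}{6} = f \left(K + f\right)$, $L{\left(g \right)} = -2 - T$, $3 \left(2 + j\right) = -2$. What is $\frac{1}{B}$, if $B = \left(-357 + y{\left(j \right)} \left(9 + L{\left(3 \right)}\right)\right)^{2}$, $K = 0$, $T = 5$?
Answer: $\frac{9}{664225} \approx 1.355 \cdot 10^{-5}$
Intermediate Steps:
$j = - \frac{8}{3}$ ($j = -2 + \frac{1}{3} \left(-2\right) = -2 - \frac{2}{3} = - \frac{8}{3} \approx -2.6667$)
$L{\left(g \right)} = -7$ ($L{\left(g \right)} = -2 - 5 = -7$)
$y{\left(f \right)} = 6 f^{2}$ ($y{\left(f \right)} = 6 f \left(0 + f\right) = 6 f f = 6 f^{2}$)
$B = \frac{664225}{9}$ ($B = \left(-357 + 6 \left(- \frac{8}{3}\right)^{2} \left(9 - 7\right)\right)^{2} = \left(-357 + 6 \cdot \frac{64}{9} \cdot 2\right)^{2} = \left(-357 + \frac{128}{3} \cdot 2\right)^{2} = \left(-357 + \frac{256}{3}\right)^{2} = \left(- \frac{815}{3}\right)^{2} = \frac{664225}{9} \approx 73803.0$)
$\frac{1}{B} = \frac{1}{\frac{664225}{9}} = \frac{9}{664225}$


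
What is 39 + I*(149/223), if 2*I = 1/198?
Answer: 3444161/88308 ≈ 39.002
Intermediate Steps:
I = 1/396 (I = (1/2)/198 = (1/2)*(1/198) = 1/396 ≈ 0.0025253)
39 + I*(149/223) = 39 + (149/223)/396 = 39 + (149*(1/223))/396 = 39 + (1/396)*(149/223) = 39 + 149/88308 = 3444161/88308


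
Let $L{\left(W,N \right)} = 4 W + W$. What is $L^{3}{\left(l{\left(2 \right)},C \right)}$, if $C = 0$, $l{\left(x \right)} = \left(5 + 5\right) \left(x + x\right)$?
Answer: $8000000$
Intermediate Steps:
$l{\left(x \right)} = 20 x$ ($l{\left(x \right)} = 10 \cdot 2 x = 20 x$)
$L{\left(W,N \right)} = 5 W$
$L^{3}{\left(l{\left(2 \right)},C \right)} = \left(5 \cdot 20 \cdot 2\right)^{3} = \left(5 \cdot 40\right)^{3} = 200^{3} = 8000000$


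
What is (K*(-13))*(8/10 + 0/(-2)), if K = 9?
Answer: -468/5 ≈ -93.600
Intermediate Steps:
(K*(-13))*(8/10 + 0/(-2)) = (9*(-13))*(8/10 + 0/(-2)) = -117*(8*(⅒) + 0*(-½)) = -117*(⅘ + 0) = -117*⅘ = -468/5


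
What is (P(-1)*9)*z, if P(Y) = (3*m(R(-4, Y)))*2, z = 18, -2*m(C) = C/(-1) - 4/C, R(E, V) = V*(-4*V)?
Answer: -2430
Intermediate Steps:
R(E, V) = -4*V²
m(C) = C/2 + 2/C (m(C) = -(C/(-1) - 4/C)/2 = -(C*(-1) - 4/C)/2 = -(-C - 4/C)/2 = C/2 + 2/C)
P(Y) = -12*Y² - 3/Y² (P(Y) = (3*((-4*Y²)/2 + 2/((-4*Y²))))*2 = (3*(-2*Y² + 2*(-1/(4*Y²))))*2 = (3*(-2*Y² - 1/(2*Y²)))*2 = (-6*Y² - 3/(2*Y²))*2 = -12*Y² - 3/Y²)
(P(-1)*9)*z = ((3*(-1 - 4*(-1)⁴)/(-1)²)*9)*18 = ((3*1*(-1 - 4*1))*9)*18 = ((3*1*(-1 - 4))*9)*18 = ((3*1*(-5))*9)*18 = -15*9*18 = -135*18 = -2430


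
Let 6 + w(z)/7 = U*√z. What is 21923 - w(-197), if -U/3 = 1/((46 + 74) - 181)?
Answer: 21965 - 21*I*√197/61 ≈ 21965.0 - 4.832*I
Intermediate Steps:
U = 3/61 (U = -3/((46 + 74) - 181) = -3/(120 - 181) = -3/(-61) = -3*(-1/61) = 3/61 ≈ 0.049180)
w(z) = -42 + 21*√z/61 (w(z) = -42 + 7*(3*√z/61) = -42 + 21*√z/61)
21923 - w(-197) = 21923 - (-42 + 21*√(-197)/61) = 21923 - (-42 + 21*(I*√197)/61) = 21923 - (-42 + 21*I*√197/61) = 21923 + (42 - 21*I*√197/61) = 21965 - 21*I*√197/61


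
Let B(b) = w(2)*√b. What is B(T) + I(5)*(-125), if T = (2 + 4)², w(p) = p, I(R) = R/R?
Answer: -113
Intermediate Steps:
I(R) = 1
T = 36 (T = 6² = 36)
B(b) = 2*√b
B(T) + I(5)*(-125) = 2*√36 + 1*(-125) = 2*6 - 125 = 12 - 125 = -113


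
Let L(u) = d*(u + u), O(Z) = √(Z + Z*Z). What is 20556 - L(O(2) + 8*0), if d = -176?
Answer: 20556 + 352*√6 ≈ 21418.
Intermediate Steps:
O(Z) = √(Z + Z²)
L(u) = -352*u (L(u) = -176*(u + u) = -352*u)
20556 - L(O(2) + 8*0) = 20556 - (-352)*(√(2*(1 + 2)) + 8*0) = 20556 - (-352)*(√(2*3) + 0) = 20556 - (-352)*(√6 + 0) = 20556 - (-352)*√6 = 20556 + 352*√6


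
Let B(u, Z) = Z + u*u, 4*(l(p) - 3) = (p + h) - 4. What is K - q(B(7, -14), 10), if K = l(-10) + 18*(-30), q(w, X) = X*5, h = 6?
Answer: -589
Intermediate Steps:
l(p) = 7/2 + p/4 (l(p) = 3 + ((p + 6) - 4)/4 = 3 + ((6 + p) - 4)/4 = 3 + (2 + p)/4 = 3 + (1/2 + p/4) = 7/2 + p/4)
B(u, Z) = Z + u**2
q(w, X) = 5*X
K = -539 (K = (7/2 + (1/4)*(-10)) + 18*(-30) = (7/2 - 5/2) - 540 = 1 - 540 = -539)
K - q(B(7, -14), 10) = -539 - 5*10 = -539 - 1*50 = -539 - 50 = -589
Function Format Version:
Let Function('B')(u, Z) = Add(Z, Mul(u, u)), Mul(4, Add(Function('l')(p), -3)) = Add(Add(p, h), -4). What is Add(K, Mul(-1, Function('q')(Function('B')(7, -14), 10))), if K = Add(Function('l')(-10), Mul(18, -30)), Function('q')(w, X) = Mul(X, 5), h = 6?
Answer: -589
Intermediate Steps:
Function('l')(p) = Add(Rational(7, 2), Mul(Rational(1, 4), p)) (Function('l')(p) = Add(3, Mul(Rational(1, 4), Add(Add(p, 6), -4))) = Add(3, Mul(Rational(1, 4), Add(Add(6, p), -4))) = Add(3, Mul(Rational(1, 4), Add(2, p))) = Add(3, Add(Rational(1, 2), Mul(Rational(1, 4), p))) = Add(Rational(7, 2), Mul(Rational(1, 4), p)))
Function('B')(u, Z) = Add(Z, Pow(u, 2))
Function('q')(w, X) = Mul(5, X)
K = -539 (K = Add(Add(Rational(7, 2), Mul(Rational(1, 4), -10)), Mul(18, -30)) = Add(Add(Rational(7, 2), Rational(-5, 2)), -540) = Add(1, -540) = -539)
Add(K, Mul(-1, Function('q')(Function('B')(7, -14), 10))) = Add(-539, Mul(-1, Mul(5, 10))) = Add(-539, Mul(-1, 50)) = Add(-539, -50) = -589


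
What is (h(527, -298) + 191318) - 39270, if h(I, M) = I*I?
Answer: 429777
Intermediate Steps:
h(I, M) = I²
(h(527, -298) + 191318) - 39270 = (527² + 191318) - 39270 = (277729 + 191318) - 39270 = 469047 - 39270 = 429777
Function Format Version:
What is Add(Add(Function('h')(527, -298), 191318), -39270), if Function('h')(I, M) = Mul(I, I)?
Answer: 429777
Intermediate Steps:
Function('h')(I, M) = Pow(I, 2)
Add(Add(Function('h')(527, -298), 191318), -39270) = Add(Add(Pow(527, 2), 191318), -39270) = Add(Add(277729, 191318), -39270) = Add(469047, -39270) = 429777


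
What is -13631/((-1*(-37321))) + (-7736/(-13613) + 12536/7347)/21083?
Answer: -28733974866613043/78695439483277173 ≈ -0.36513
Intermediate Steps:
-13631/((-1*(-37321))) + (-7736/(-13613) + 12536/7347)/21083 = -13631/37321 + (-7736*(-1/13613) + 12536*(1/7347))*(1/21083) = -13631*1/37321 + (7736/13613 + 12536/7347)*(1/21083) = -13631/37321 + (227488960/100014711)*(1/21083) = -13631/37321 + 227488960/2108610152013 = -28733974866613043/78695439483277173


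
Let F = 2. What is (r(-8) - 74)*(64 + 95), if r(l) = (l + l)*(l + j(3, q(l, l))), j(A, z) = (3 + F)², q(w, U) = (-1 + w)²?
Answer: -55014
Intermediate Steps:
j(A, z) = 25 (j(A, z) = (3 + 2)² = 5² = 25)
r(l) = 2*l*(25 + l) (r(l) = (l + l)*(l + 25) = (2*l)*(25 + l) = 2*l*(25 + l))
(r(-8) - 74)*(64 + 95) = (2*(-8)*(25 - 8) - 74)*(64 + 95) = (2*(-8)*17 - 74)*159 = (-272 - 74)*159 = -346*159 = -55014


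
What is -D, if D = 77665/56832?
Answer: -77665/56832 ≈ -1.3666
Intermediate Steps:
D = 77665/56832 (D = 77665*(1/56832) = 77665/56832 ≈ 1.3666)
-D = -1*77665/56832 = -77665/56832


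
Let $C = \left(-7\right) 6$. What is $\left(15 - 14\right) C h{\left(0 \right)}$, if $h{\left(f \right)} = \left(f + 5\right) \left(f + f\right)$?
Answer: $0$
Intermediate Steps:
$h{\left(f \right)} = 2 f \left(5 + f\right)$ ($h{\left(f \right)} = \left(5 + f\right) 2 f = 2 f \left(5 + f\right)$)
$C = -42$
$\left(15 - 14\right) C h{\left(0 \right)} = \left(15 - 14\right) \left(-42\right) 2 \cdot 0 \left(5 + 0\right) = \left(15 - 14\right) \left(-42\right) 2 \cdot 0 \cdot 5 = 1 \left(-42\right) 0 = \left(-42\right) 0 = 0$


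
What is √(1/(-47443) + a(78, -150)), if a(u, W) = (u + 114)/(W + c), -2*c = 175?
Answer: I*√126016099/12485 ≈ 0.89913*I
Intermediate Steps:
c = -175/2 (c = -½*175 = -175/2 ≈ -87.500)
a(u, W) = (114 + u)/(-175/2 + W) (a(u, W) = (u + 114)/(W - 175/2) = (114 + u)/(-175/2 + W))
√(1/(-47443) + a(78, -150)) = √(1/(-47443) + 2*(114 + 78)/(-175 + 2*(-150))) = √(-1/47443 + 2*192/(-175 - 300)) = √(-1/47443 + 2*192/(-475)) = √(-1/47443 + 2*(-1/475)*192) = √(-1/47443 - 384/475) = √(-50467/62425) = I*√126016099/12485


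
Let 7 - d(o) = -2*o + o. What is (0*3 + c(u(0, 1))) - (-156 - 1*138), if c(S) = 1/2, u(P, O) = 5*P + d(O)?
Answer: 589/2 ≈ 294.50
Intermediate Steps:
d(o) = 7 + o (d(o) = 7 - (-2*o + o) = 7 - (-1)*o = 7 + o)
u(P, O) = 7 + O + 5*P (u(P, O) = 5*P + (7 + O) = 7 + O + 5*P)
c(S) = ½
(0*3 + c(u(0, 1))) - (-156 - 1*138) = (0*3 + ½) - (-156 - 1*138) = (0 + ½) - (-156 - 138) = ½ - 1*(-294) = ½ + 294 = 589/2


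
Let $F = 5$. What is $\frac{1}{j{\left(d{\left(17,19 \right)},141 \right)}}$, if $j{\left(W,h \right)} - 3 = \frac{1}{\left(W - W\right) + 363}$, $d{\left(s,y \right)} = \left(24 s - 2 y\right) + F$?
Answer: $\frac{363}{1090} \approx 0.33303$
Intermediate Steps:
$d{\left(s,y \right)} = 5 - 2 y + 24 s$ ($d{\left(s,y \right)} = \left(24 s - 2 y\right) + 5 = \left(- 2 y + 24 s\right) + 5 = 5 - 2 y + 24 s$)
$j{\left(W,h \right)} = \frac{1090}{363}$ ($j{\left(W,h \right)} = 3 + \frac{1}{\left(W - W\right) + 363} = 3 + \frac{1}{0 + 363} = 3 + \frac{1}{363} = \frac{1090}{363}$)
$\frac{1}{j{\left(d{\left(17,19 \right)},141 \right)}} = \frac{1}{\frac{1090}{363}} = \frac{363}{1090}$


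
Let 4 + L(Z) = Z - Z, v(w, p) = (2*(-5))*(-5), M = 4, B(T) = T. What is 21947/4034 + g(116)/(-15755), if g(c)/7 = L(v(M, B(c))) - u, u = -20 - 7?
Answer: 15005457/2763290 ≈ 5.4303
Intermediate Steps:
v(w, p) = 50 (v(w, p) = -10*(-5) = 50)
L(Z) = -4 (L(Z) = -4 + (Z - Z) = -4 + 0 = -4)
u = -27
g(c) = 161 (g(c) = 7*(-4 - 1*(-27)) = 7*(-4 + 27) = 7*23 = 161)
21947/4034 + g(116)/(-15755) = 21947/4034 + 161/(-15755) = 21947*(1/4034) + 161*(-1/15755) = 21947/4034 - 7/685 = 15005457/2763290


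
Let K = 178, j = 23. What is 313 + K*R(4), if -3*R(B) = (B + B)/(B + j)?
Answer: 23929/81 ≈ 295.42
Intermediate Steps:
R(B) = -2*B/(3*(23 + B)) (R(B) = -(B + B)/(3*(B + 23)) = -2*B/(3*(23 + B)))
313 + K*R(4) = 313 + 178*(-2*4/(69 + 3*4)) = 313 + 178*(-2*4/(69 + 12)) = 313 + 178*(-2*4/81) = 313 + 178*(-2*4*1/81) = 313 + 178*(-8/81) = 313 - 1424/81 = 23929/81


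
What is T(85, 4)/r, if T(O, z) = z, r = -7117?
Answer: -4/7117 ≈ -0.00056203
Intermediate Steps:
T(85, 4)/r = 4/(-7117) = 4*(-1/7117) = -4/7117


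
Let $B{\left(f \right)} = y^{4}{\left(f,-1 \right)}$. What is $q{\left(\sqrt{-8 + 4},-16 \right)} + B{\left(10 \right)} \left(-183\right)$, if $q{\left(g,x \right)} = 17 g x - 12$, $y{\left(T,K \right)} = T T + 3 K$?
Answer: $-16200858435 - 544 i \approx -1.6201 \cdot 10^{10} - 544.0 i$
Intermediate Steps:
$y{\left(T,K \right)} = T^{2} + 3 K$
$q{\left(g,x \right)} = -12 + 17 g x$ ($q{\left(g,x \right)} = 17 g x - 12 = -12 + 17 g x$)
$B{\left(f \right)} = \left(-3 + f^{2}\right)^{4}$ ($B{\left(f \right)} = \left(f^{2} + 3 \left(-1\right)\right)^{4} = \left(f^{2} - 3\right)^{4} = \left(-3 + f^{2}\right)^{4}$)
$q{\left(\sqrt{-8 + 4},-16 \right)} + B{\left(10 \right)} \left(-183\right) = \left(-12 + 17 \sqrt{-8 + 4} \left(-16\right)\right) + \left(-3 + 10^{2}\right)^{4} \left(-183\right) = \left(-12 + 17 \sqrt{-4} \left(-16\right)\right) + \left(-3 + 100\right)^{4} \left(-183\right) = \left(-12 + 17 \cdot 2 i \left(-16\right)\right) + 97^{4} \left(-183\right) = \left(-12 - 544 i\right) + 88529281 \left(-183\right) = \left(-12 - 544 i\right) - 16200858423 = -16200858435 - 544 i$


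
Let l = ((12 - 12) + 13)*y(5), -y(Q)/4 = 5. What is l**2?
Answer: 67600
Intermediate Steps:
y(Q) = -20 (y(Q) = -4*5 = -20)
l = -260 (l = ((12 - 12) + 13)*(-20) = (0 + 13)*(-20) = 13*(-20) = -260)
l**2 = (-260)**2 = 67600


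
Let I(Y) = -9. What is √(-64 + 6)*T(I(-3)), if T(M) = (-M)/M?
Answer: -I*√58 ≈ -7.6158*I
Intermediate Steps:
T(M) = -1
√(-64 + 6)*T(I(-3)) = √(-64 + 6)*(-1) = √(-58)*(-1) = (I*√58)*(-1) = -I*√58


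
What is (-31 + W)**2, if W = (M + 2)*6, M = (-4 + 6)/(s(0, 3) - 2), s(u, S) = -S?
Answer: 11449/25 ≈ 457.96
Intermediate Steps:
M = -2/5 (M = (-4 + 6)/(-1*3 - 2) = 2/(-3 - 2) = 2/(-5) = 2*(-1/5) = -2/5 ≈ -0.40000)
W = 48/5 (W = (-2/5 + 2)*6 = (8/5)*6 = 48/5 ≈ 9.6000)
(-31 + W)**2 = (-31 + 48/5)**2 = (-107/5)**2 = 11449/25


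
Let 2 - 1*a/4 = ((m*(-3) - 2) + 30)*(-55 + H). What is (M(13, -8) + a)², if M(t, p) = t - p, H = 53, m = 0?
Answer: 64009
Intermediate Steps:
a = 232 (a = 8 - 4*((0*(-3) - 2) + 30)*(-55 + 53) = 8 - 4*((0 - 2) + 30)*(-2) = 8 - 4*(-2 + 30)*(-2) = 8 - 112*(-2) = 8 - 4*(-56) = 8 + 224 = 232)
(M(13, -8) + a)² = ((13 - 1*(-8)) + 232)² = ((13 + 8) + 232)² = (21 + 232)² = 253² = 64009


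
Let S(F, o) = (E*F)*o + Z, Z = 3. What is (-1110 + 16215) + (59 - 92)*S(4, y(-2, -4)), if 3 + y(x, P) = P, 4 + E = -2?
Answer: 9462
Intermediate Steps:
E = -6 (E = -4 - 2 = -6)
y(x, P) = -3 + P
S(F, o) = 3 - 6*F*o (S(F, o) = (-6*F)*o + 3 = -6*F*o + 3 = 3 - 6*F*o)
(-1110 + 16215) + (59 - 92)*S(4, y(-2, -4)) = (-1110 + 16215) + (59 - 92)*(3 - 6*4*(-3 - 4)) = 15105 - 33*(3 - 6*4*(-7)) = 15105 - 33*(3 + 168) = 15105 - 33*171 = 15105 - 5643 = 9462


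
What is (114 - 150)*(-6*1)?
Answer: 216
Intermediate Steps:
(114 - 150)*(-6*1) = -36*(-6) = 216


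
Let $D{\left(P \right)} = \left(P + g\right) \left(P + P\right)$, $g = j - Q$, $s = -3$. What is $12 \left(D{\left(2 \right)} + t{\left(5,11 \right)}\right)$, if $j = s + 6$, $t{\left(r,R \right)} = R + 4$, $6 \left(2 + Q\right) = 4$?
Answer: $484$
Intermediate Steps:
$Q = - \frac{4}{3}$ ($Q = -2 + \frac{1}{6} \cdot 4 = -2 + \frac{2}{3} = - \frac{4}{3} \approx -1.3333$)
$t{\left(r,R \right)} = 4 + R$
$j = 3$ ($j = -3 + 6 = 3$)
$g = \frac{13}{3}$ ($g = 3 - - \frac{4}{3} = 3 + \frac{4}{3} = \frac{13}{3} \approx 4.3333$)
$D{\left(P \right)} = 2 P \left(\frac{13}{3} + P\right)$ ($D{\left(P \right)} = \left(P + \frac{13}{3}\right) \left(P + P\right) = \left(\frac{13}{3} + P\right) 2 P = 2 P \left(\frac{13}{3} + P\right)$)
$12 \left(D{\left(2 \right)} + t{\left(5,11 \right)}\right) = 12 \left(\frac{2}{3} \cdot 2 \left(13 + 3 \cdot 2\right) + \left(4 + 11\right)\right) = 12 \left(\frac{2}{3} \cdot 2 \left(13 + 6\right) + 15\right) = 12 \left(\frac{2}{3} \cdot 2 \cdot 19 + 15\right) = 12 \left(\frac{76}{3} + 15\right) = 12 \cdot \frac{121}{3} = 484$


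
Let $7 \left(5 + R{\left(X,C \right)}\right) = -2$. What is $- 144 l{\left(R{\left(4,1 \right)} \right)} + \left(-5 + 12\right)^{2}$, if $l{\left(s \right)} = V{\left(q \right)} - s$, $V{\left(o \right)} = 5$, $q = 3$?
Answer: $- \frac{10025}{7} \approx -1432.1$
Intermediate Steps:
$R{\left(X,C \right)} = - \frac{37}{7}$ ($R{\left(X,C \right)} = -5 + \frac{1}{7} \left(-2\right) = -5 - \frac{2}{7} = - \frac{37}{7}$)
$l{\left(s \right)} = 5 - s$
$- 144 l{\left(R{\left(4,1 \right)} \right)} + \left(-5 + 12\right)^{2} = - 144 \left(5 - - \frac{37}{7}\right) + \left(-5 + 12\right)^{2} = - 144 \left(5 + \frac{37}{7}\right) + 7^{2} = \left(-144\right) \frac{72}{7} + 49 = - \frac{10368}{7} + 49 = - \frac{10025}{7}$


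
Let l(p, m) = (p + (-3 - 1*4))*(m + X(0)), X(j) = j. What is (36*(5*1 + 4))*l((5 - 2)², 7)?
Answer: 4536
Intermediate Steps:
l(p, m) = m*(-7 + p) (l(p, m) = (p + (-3 - 1*4))*(m + 0) = (p + (-3 - 4))*m = (p - 7)*m = (-7 + p)*m = m*(-7 + p))
(36*(5*1 + 4))*l((5 - 2)², 7) = (36*(5*1 + 4))*(7*(-7 + (5 - 2)²)) = (36*(5 + 4))*(7*(-7 + 3²)) = (36*9)*(7*(-7 + 9)) = 324*(7*2) = 324*14 = 4536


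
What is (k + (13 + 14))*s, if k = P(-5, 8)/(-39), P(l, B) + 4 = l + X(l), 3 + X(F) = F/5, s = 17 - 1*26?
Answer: -246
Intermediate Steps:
s = -9 (s = 17 - 26 = -9)
X(F) = -3 + F/5
P(l, B) = -7 + 6*l/5 (P(l, B) = -4 + (l + (-3 + l/5)) = -4 + (-3 + 6*l/5) = -7 + 6*l/5)
k = ⅓ (k = (-7 + (6/5)*(-5))/(-39) = (-7 - 6)*(-1/39) = -13*(-1/39) = ⅓ ≈ 0.33333)
(k + (13 + 14))*s = (⅓ + (13 + 14))*(-9) = (⅓ + 27)*(-9) = (82/3)*(-9) = -246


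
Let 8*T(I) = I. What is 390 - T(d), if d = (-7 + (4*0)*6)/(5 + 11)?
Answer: 49927/128 ≈ 390.05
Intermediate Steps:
d = -7/16 (d = (-7 + 0*6)/16 = (-7 + 0)*(1/16) = -7*1/16 = -7/16 ≈ -0.43750)
T(I) = I/8
390 - T(d) = 390 - (-7)/(8*16) = 390 - 1*(-7/128) = 390 + 7/128 = 49927/128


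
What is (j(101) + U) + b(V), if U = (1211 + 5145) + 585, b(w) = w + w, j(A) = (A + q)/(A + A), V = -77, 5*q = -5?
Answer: 685537/101 ≈ 6787.5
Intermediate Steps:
q = -1 (q = (⅕)*(-5) = -1)
j(A) = (-1 + A)/(2*A) (j(A) = (A - 1)/(A + A) = (-1 + A)/((2*A)) = (-1 + A)*(1/(2*A)) = (-1 + A)/(2*A))
b(w) = 2*w
U = 6941 (U = 6356 + 585 = 6941)
(j(101) + U) + b(V) = ((½)*(-1 + 101)/101 + 6941) + 2*(-77) = ((½)*(1/101)*100 + 6941) - 154 = (50/101 + 6941) - 154 = 701091/101 - 154 = 685537/101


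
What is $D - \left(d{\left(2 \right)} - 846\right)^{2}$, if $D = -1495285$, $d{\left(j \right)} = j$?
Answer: $-2207621$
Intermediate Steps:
$D - \left(d{\left(2 \right)} - 846\right)^{2} = -1495285 - \left(2 - 846\right)^{2} = -1495285 - \left(-844\right)^{2} = -1495285 - 712336 = -2207621$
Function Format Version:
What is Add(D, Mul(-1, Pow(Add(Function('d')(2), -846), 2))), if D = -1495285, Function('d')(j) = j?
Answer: -2207621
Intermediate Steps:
Add(D, Mul(-1, Pow(Add(Function('d')(2), -846), 2))) = Add(-1495285, Mul(-1, Pow(Add(2, -846), 2))) = Add(-1495285, Mul(-1, Pow(-844, 2))) = Add(-1495285, Mul(-1, 712336)) = Add(-1495285, -712336) = -2207621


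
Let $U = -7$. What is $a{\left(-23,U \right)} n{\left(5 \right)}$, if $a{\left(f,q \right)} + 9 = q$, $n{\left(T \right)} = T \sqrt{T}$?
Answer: $- 80 \sqrt{5} \approx -178.89$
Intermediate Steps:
$n{\left(T \right)} = T^{\frac{3}{2}}$
$a{\left(f,q \right)} = -9 + q$
$a{\left(-23,U \right)} n{\left(5 \right)} = \left(-9 - 7\right) 5^{\frac{3}{2}} = - 16 \cdot 5 \sqrt{5} = - 80 \sqrt{5}$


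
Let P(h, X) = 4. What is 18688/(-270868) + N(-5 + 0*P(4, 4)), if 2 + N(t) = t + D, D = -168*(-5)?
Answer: 56403589/67717 ≈ 832.93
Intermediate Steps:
D = 840
N(t) = 838 + t (N(t) = -2 + (t + 840) = -2 + (840 + t) = 838 + t)
18688/(-270868) + N(-5 + 0*P(4, 4)) = 18688/(-270868) + (838 + (-5 + 0*4)) = 18688*(-1/270868) + (838 + (-5 + 0)) = -4672/67717 + (838 - 5) = -4672/67717 + 833 = 56403589/67717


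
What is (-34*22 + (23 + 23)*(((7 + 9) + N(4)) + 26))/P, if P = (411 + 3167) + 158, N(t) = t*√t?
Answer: 194/467 ≈ 0.41542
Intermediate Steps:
N(t) = t^(3/2)
P = 3736 (P = 3578 + 158 = 3736)
(-34*22 + (23 + 23)*(((7 + 9) + N(4)) + 26))/P = (-34*22 + (23 + 23)*(((7 + 9) + 4^(3/2)) + 26))/3736 = (-748 + 46*((16 + 8) + 26))*(1/3736) = (-748 + 46*(24 + 26))*(1/3736) = (-748 + 46*50)*(1/3736) = (-748 + 2300)*(1/3736) = 1552*(1/3736) = 194/467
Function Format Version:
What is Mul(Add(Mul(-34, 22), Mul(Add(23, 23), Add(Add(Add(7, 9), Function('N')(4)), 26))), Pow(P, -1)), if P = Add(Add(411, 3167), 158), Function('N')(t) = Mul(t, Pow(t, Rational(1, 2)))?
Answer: Rational(194, 467) ≈ 0.41542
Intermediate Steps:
Function('N')(t) = Pow(t, Rational(3, 2))
P = 3736 (P = Add(3578, 158) = 3736)
Mul(Add(Mul(-34, 22), Mul(Add(23, 23), Add(Add(Add(7, 9), Function('N')(4)), 26))), Pow(P, -1)) = Mul(Add(Mul(-34, 22), Mul(Add(23, 23), Add(Add(Add(7, 9), Pow(4, Rational(3, 2))), 26))), Pow(3736, -1)) = Mul(Add(-748, Mul(46, Add(Add(16, 8), 26))), Rational(1, 3736)) = Mul(Add(-748, Mul(46, Add(24, 26))), Rational(1, 3736)) = Mul(Add(-748, Mul(46, 50)), Rational(1, 3736)) = Mul(Add(-748, 2300), Rational(1, 3736)) = Mul(1552, Rational(1, 3736)) = Rational(194, 467)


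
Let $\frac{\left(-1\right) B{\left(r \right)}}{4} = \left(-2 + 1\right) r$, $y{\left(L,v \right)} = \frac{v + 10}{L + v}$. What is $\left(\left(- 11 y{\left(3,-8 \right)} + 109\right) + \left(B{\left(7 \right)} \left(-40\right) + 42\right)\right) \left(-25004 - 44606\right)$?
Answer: $67145806$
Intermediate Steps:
$y{\left(L,v \right)} = \frac{10 + v}{L + v}$
$B{\left(r \right)} = 4 r$ ($B{\left(r \right)} = - 4 \left(-2 + 1\right) r = - 4 \left(- r\right) = 4 r$)
$\left(\left(- 11 y{\left(3,-8 \right)} + 109\right) + \left(B{\left(7 \right)} \left(-40\right) + 42\right)\right) \left(-25004 - 44606\right) = \left(\left(- 11 \frac{10 - 8}{3 - 8} + 109\right) + \left(4 \cdot 7 \left(-40\right) + 42\right)\right) \left(-25004 - 44606\right) = \left(\left(- 11 \frac{1}{-5} \cdot 2 + 109\right) + \left(28 \left(-40\right) + 42\right)\right) \left(-69610\right) = \left(\left(- 11 \left(\left(- \frac{1}{5}\right) 2\right) + 109\right) + \left(-1120 + 42\right)\right) \left(-69610\right) = \left(\left(\left(-11\right) \left(- \frac{2}{5}\right) + 109\right) - 1078\right) \left(-69610\right) = \left(\left(\frac{22}{5} + 109\right) - 1078\right) \left(-69610\right) = \left(\frac{567}{5} - 1078\right) \left(-69610\right) = \left(- \frac{4823}{5}\right) \left(-69610\right) = 67145806$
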